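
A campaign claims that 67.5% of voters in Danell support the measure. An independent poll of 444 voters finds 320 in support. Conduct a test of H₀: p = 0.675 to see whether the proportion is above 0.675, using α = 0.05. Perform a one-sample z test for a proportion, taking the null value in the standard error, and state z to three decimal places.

p̂ = 320/444 ≈ 0.72072.
Standard error under H₀: √(0.675×0.325/444) = 0.02223.
z = (0.72072 − 0.675)/0.02223 = 0.04572/0.02223 = 2.057.
p-value = P(Z > 2.057) ≈ 0.0198. With α = 0.05, reject H₀.

z = 2.057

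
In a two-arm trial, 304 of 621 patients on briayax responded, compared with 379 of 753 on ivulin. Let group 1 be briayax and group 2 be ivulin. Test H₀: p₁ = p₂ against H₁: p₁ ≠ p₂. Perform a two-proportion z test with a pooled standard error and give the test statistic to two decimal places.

p̂₁ = 304/621 = 0.4895, p̂₂ = 379/753 = 0.5033.
Pooled p̂ = (304+379)/(621+753) = 683/1374 = 0.4971.
SE = √(p̂(1−p̂)(1/n₁+1/n₂)) = √(0.4971·0.5029·0.00293833) = √(0.000734557) = 0.0271.
z = (0.4895 − 0.5033)/0.0271 = -0.0138/0.0271 = -0.51.
p-value = 2·P(Z > 0.509) ≈ 0.6110.

z = -0.51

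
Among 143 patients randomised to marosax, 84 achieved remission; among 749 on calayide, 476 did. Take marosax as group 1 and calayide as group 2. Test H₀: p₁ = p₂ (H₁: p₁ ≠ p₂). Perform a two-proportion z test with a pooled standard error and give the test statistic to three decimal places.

p̂₁ = 84/143 = 0.58741, p̂₂ = 476/749 = 0.63551.
Pooled p̂ = (84+476)/(143+749) = 560/892 = 0.62780.
SE = √(p̂(1−p̂)(1/n₁+1/n₂)) = √(0.62780·0.37220·0.00832812) = √(0.001946) = 0.04411.
z = (0.58741 − 0.63551)/0.04411 = -0.04810/0.04411 = -1.090.

z = -1.090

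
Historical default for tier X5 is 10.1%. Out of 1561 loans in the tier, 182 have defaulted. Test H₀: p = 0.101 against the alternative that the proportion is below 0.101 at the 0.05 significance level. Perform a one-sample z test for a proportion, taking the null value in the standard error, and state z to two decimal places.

z = 2.04

p̂ = 182/1561 ≈ 0.11659.
SE = √(p₀(1−p₀)/n) = √(0.090799/1561) = 0.00763.
z = (0.11659 − 0.101)/0.00763 = 0.01559/0.00763 = 2.04.
p-value = P(Z < 2.044) ≈ 0.9795; since p > α = 0.05, fail to reject H₀.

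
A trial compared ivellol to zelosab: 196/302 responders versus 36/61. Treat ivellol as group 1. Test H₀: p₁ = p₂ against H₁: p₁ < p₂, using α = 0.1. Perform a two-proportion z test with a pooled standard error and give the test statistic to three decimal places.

p̂₁ = 196/302 ≈ 0.64901, p̂₂ = 36/61 ≈ 0.59016.
Pooled p̂ = (196+36)/(302+61) = 232/363 = 0.63912.
SE = √(p̂(1−p̂)(1/n₁+1/n₂)) = √(0.63912·0.36088·0.0197047) = √(0.00454481) = 0.06742.
z = (0.64901 − 0.59016)/0.06742 = 0.05885/0.06742 = 0.873.
p-value = P(Z < 0.873) ≈ 0.8086. With α = 0.1, fail to reject H₀.

z = 0.873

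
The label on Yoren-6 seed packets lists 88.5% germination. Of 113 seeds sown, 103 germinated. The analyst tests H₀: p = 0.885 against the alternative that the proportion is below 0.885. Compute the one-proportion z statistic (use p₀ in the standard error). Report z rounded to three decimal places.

z = 0.883

p̂ = 103/113 ≈ 0.91150.
Under H₀, SE = √(0.885·0.115/113) = √(0.000900664) = 0.03001.
z = (0.91150 − 0.885)/0.03001 = 0.02650/0.03001 = 0.883.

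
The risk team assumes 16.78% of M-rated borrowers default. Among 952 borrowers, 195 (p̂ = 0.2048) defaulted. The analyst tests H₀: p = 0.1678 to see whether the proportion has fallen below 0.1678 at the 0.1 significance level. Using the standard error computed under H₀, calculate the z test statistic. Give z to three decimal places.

z = 3.058

p̂ = 195/952 = 0.20483.
Under H₀, SE = √(0.1678·0.8322/952) = √(0.000146684) = 0.01211.
z = (0.20483 − 0.1678)/0.01211 = 0.03703/0.01211 = 3.058.
p-value = P(Z < 3.058) ≈ 0.9989. With α = 0.1, fail to reject H₀.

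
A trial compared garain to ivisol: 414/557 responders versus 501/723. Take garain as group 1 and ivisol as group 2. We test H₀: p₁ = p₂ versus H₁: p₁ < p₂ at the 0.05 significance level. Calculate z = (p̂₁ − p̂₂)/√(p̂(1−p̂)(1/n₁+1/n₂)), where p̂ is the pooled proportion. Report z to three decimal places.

z = 1.977

p̂₁ = 414/557 = 0.74327, p̂₂ = 501/723 = 0.69295.
Pooled p̂ = (414+501)/(557+723) = 915/1280 = 0.71484.
SE = √(0.203842 × 0.00317846) = 0.02545.
z = (0.74327 − 0.69295)/0.02545 = 0.05032/0.02545 = 1.977.
p-value = P(Z < 1.977) ≈ 0.9760, so at α = 0.05 we fail to reject H₀.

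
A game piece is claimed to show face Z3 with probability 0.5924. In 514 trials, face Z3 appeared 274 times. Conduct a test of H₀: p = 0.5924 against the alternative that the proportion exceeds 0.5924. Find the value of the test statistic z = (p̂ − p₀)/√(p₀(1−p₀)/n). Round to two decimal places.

p̂ = 274/514 ≈ 0.53307.
Standard error under H₀: √(0.5924×0.4076/514) = 0.02167.
z = (0.53307 − 0.5924)/0.02167 = -0.05933/0.02167 = -2.74.

z = -2.74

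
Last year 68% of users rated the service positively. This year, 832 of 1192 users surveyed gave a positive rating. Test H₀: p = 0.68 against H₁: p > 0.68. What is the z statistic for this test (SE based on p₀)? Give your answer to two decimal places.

p̂ = 832/1192 = 0.6980.
Standard error under H₀: √(0.68×0.32/1192) = 0.0135.
z = (0.6980 − 0.68)/0.0135 = 0.0180/0.0135 = 1.33.
p-value = P(Z > 1.331) ≈ 0.0916.

z = 1.33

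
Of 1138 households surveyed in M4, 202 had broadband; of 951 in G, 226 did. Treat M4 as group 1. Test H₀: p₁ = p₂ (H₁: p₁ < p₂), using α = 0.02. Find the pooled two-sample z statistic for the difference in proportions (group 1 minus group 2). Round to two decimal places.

p̂₁ = 202/1138 ≈ 0.17750, p̂₂ = 226/951 ≈ 0.23764.
Pooled p̂ = (202+226)/(1138+951) = 428/2089 = 0.20488.
SE = √(p̂(1−p̂)(1/n₁+1/n₂)) = √(0.20488·0.79512·0.00193026) = √(0.00031445) = 0.01773.
z = (0.17750 − 0.23764)/0.01773 = -0.06014/0.01773 = -3.39.
p-value = P(Z < -3.391) ≈ 0.0003; since p < α = 0.02, reject H₀.

z = -3.39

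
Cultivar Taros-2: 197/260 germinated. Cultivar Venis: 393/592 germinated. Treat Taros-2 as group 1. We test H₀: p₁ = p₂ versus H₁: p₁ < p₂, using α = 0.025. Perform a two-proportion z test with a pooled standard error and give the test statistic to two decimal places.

p̂₁ = 197/260 ≈ 0.7577, p̂₂ = 393/592 ≈ 0.6639.
Pooled p̂ = (197+393)/(260+592) = 590/852 = 0.6925.
SE = √(p̂(1−p̂)(1/n₁+1/n₂)) = √(0.6925·0.3075·0.00553534) = √(0.00117874) = 0.0343.
z = (0.7577 − 0.6639)/0.0343 = 0.0938/0.0343 = 2.73.
p-value = P(Z < 2.733) ≈ 0.9969, so at α = 0.025 we fail to reject H₀.

z = 2.73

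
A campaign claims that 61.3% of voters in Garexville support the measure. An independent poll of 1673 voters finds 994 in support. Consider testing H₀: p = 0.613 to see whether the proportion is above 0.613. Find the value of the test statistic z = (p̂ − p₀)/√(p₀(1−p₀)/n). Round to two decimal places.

z = -1.58

p̂ = 994/1673 = 0.59414.
SE = √(p₀(1−p₀)/n) = √(0.23723/1673) = 0.01191.
z = (0.59414 − 0.613)/0.01191 = -0.01886/0.01191 = -1.58.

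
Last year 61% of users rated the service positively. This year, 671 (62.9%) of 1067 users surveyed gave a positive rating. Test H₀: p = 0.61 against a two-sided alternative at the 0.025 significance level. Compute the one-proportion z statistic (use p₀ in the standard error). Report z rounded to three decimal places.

z = 1.263

p̂ = 671/1067 = 0.628866.
Standard error under H₀: √(0.61×0.39/1067) = 0.014932.
z = (0.628866 − 0.61)/0.014932 = 0.018866/0.014932 = 1.263.
Two-sided p-value ≈ 2·Φ(−1.263) = 0.2064. With α = 0.025, fail to reject H₀.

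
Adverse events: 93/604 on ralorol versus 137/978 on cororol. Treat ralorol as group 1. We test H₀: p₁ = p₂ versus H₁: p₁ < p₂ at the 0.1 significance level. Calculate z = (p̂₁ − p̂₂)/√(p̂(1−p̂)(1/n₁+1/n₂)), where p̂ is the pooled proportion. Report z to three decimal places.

z = 0.762

p̂₁ = 93/604 ≈ 0.15397, p̂₂ = 137/978 ≈ 0.14008.
Pooled p̂ = (93+137)/(604+978) = 230/1582 = 0.14539.
SE = √(p̂(1−p̂)(1/n₁+1/n₂)) = √(0.14539·0.85461·0.00267812) = √(0.000332753) = 0.01824.
z = (0.15397 − 0.14008)/0.01824 = 0.01389/0.01824 = 0.762.
p-value = P(Z < 0.762) ≈ 0.7768. With α = 0.1, fail to reject H₀.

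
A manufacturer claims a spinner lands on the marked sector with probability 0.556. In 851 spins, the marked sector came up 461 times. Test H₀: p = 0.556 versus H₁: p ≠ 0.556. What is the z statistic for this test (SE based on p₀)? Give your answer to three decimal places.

z = -0.839

p̂ = 461/851 = 0.54172.
Under H₀, SE = √(0.556·0.444/851) = √(0.000290087) = 0.01703.
z = (0.54172 − 0.556)/0.01703 = -0.01428/0.01703 = -0.839.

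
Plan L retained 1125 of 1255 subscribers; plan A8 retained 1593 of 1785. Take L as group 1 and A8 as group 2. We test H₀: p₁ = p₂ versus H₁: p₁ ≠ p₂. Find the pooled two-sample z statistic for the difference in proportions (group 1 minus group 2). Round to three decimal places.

p̂₁ = 1125/1255 = 0.896414, p̂₂ = 1593/1785 = 0.892437.
Pooled p̂ = (1125+1593)/(1255+1785) = 2718/3040 = 0.894079.
SE = √(p̂(1−p̂)(1/n₁+1/n₂)) = √(0.894079·0.105921·0.00135704) = √(0.000128514) = 0.011336.
z = (0.896414 − 0.892437)/0.011336 = 0.003977/0.011336 = 0.351.

z = 0.351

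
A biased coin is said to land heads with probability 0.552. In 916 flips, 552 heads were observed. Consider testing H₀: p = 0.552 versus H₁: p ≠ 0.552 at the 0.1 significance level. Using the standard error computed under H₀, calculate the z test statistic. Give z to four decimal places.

z = 3.0808

p̂ = 552/916 ≈ 0.602620.
Standard error under H₀: √(0.552×0.448/916) = 0.016431.
z = (0.602620 − 0.552)/0.016431 = 0.050620/0.016431 = 3.0808.
Two-sided p-value ≈ 2·Φ(−3.081) = 0.0021; since p < α = 0.1, reject H₀.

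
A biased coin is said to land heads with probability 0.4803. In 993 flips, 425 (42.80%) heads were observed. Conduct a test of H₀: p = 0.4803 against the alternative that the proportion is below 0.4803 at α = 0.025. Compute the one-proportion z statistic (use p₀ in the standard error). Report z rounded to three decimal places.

p̂ = 425/993 = 0.427996.
Standard error under H₀: √(0.4803×0.5197/993) = 0.015855.
z = (0.427996 − 0.4803)/0.015855 = -0.052304/0.015855 = -3.299.
p-value = P(Z < -3.299) ≈ 0.0005; since p < α = 0.025, reject H₀.

z = -3.299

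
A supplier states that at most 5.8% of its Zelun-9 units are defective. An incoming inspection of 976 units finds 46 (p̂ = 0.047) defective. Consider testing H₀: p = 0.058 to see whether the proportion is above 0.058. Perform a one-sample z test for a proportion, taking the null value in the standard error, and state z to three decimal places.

z = -1.453

p̂ = 46/976 = 0.04713.
Standard error under H₀: √(0.058×0.942/976) = 0.00748.
z = (0.04713 − 0.058)/0.00748 = -0.01087/0.00748 = -1.453.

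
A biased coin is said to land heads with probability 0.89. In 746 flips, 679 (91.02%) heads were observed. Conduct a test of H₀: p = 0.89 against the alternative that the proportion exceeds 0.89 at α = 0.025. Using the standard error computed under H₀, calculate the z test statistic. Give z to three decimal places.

z = 1.762

p̂ = 679/746 ≈ 0.91019.
Standard error under H₀: √(0.89×0.11/746) = 0.01146.
z = (0.91019 − 0.89)/0.01146 = 0.02019/0.01146 = 1.762.
p-value = P(Z > 1.762) ≈ 0.0390. With α = 0.025, fail to reject H₀.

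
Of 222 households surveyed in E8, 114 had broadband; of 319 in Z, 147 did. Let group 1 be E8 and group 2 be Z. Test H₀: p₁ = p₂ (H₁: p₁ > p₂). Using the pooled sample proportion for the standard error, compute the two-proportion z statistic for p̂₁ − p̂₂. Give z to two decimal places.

p̂₁ = 114/222 ≈ 0.5135, p̂₂ = 147/319 ≈ 0.4608.
Pooled p̂ = (114+147)/(222+319) = 261/541 = 0.4824.
SE = √(p̂(1−p̂)(1/n₁+1/n₂)) = √(0.4824·0.5176·0.0076393) = √(0.00190747) = 0.0437.
z = (0.5135 − 0.4608)/0.0437 = 0.0527/0.0437 = 1.21.

z = 1.21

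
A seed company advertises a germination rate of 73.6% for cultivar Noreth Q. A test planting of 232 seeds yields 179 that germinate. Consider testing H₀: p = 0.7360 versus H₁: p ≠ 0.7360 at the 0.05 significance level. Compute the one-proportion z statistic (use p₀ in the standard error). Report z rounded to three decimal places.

p̂ = 179/232 ≈ 0.77155.
Under H₀, SE = √(0.736·0.264/232) = √(0.000837517) = 0.02894.
z = (0.77155 − 0.736)/0.02894 = 0.03555/0.02894 = 1.228.
p-value = 2·P(Z > 1.228) ≈ 0.2193; since p > α = 0.05, fail to reject H₀.

z = 1.228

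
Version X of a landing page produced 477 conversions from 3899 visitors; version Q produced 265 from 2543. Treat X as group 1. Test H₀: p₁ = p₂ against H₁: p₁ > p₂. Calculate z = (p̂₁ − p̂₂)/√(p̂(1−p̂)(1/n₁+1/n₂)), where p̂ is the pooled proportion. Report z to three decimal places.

z = 2.228

p̂₁ = 477/3899 ≈ 0.122339, p̂₂ = 265/2543 ≈ 0.104208.
Pooled p̂ = (477+265)/(3899+2543) = 742/6442 = 0.115182.
SE = √(p̂(1−p̂)(1/n₁+1/n₂)) = √(0.115182·0.884818·0.000649712) = √(6.62153e-05) = 0.008137.
z = (0.122339 − 0.104208)/0.008137 = 0.018131/0.008137 = 2.228.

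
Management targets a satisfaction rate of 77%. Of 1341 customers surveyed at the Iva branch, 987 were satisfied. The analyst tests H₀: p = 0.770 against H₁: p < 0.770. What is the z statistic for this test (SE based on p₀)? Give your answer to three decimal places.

p̂ = 987/1341 = 0.73602.
Under H₀, SE = √(0.77·0.23/1341) = √(0.000132066) = 0.01149.
z = (0.73602 − 0.77)/0.01149 = -0.03398/0.01149 = -2.957.
p-value = P(Z < -2.957) ≈ 0.0016.

z = -2.957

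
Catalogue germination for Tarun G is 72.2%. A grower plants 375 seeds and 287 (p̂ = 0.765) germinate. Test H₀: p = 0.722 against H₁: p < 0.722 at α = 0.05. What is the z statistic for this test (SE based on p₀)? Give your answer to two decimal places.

p̂ = 287/375 ≈ 0.7653.
Standard error under H₀: √(0.722×0.278/375) = 0.0231.
z = (0.7653 − 0.722)/0.0231 = 0.0433/0.0231 = 1.87.
p-value = P(Z < 1.873) ≈ 0.9695, so at α = 0.05 we fail to reject H₀.

z = 1.87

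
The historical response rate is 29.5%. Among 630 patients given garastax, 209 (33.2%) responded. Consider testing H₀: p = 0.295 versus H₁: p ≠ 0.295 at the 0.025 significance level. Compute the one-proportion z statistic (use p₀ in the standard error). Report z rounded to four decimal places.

z = 2.0224

p̂ = 209/630 = 0.3317460.
SE = √(p₀(1−p₀)/n) = √(0.20798/630) = 0.0181692.
z = (0.3317460 − 0.295)/0.0181692 = 0.0367460/0.0181692 = 2.0224.
Two-sided p-value ≈ 2·Φ(−2.022) = 0.0431. With α = 0.025, fail to reject H₀.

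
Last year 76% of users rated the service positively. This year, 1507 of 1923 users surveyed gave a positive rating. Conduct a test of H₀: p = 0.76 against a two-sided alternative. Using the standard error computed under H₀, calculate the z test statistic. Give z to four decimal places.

p̂ = 1507/1923 ≈ 0.783671.
SE = √(p₀(1−p₀)/n) = √(0.1824/1923) = 0.009739.
z = (0.783671 − 0.76)/0.009739 = 0.023671/0.009739 = 2.4305.
p-value = 2·P(Z > 2.431) ≈ 0.0151.

z = 2.4305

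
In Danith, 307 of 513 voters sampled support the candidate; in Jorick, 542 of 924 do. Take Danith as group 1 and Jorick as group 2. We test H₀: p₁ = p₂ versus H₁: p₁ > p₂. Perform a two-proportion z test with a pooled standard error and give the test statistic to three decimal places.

z = 0.438

p̂₁ = 307/513 ≈ 0.59844, p̂₂ = 542/924 ≈ 0.58658.
Pooled p̂ = (307+542)/(513+924) = 849/1437 = 0.59081.
SE = √(p̂(1−p̂)(1/n₁+1/n₂)) = √(0.59081·0.40919·0.00303157) = √(0.00073289) = 0.02707.
z = (0.59844 − 0.58658)/0.02707 = 0.01186/0.02707 = 0.438.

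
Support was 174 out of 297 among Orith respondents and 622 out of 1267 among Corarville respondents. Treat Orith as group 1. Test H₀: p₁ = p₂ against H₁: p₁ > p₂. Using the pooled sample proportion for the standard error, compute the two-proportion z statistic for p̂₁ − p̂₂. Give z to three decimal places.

z = 2.946

p̂₁ = 174/297 ≈ 0.58586, p̂₂ = 622/1267 ≈ 0.49092.
Pooled p̂ = (174+622)/(297+1267) = 796/1564 = 0.50895.
SE = √(0.24992 × 0.00415627) = 0.03223.
z = (0.58586 − 0.49092)/0.03223 = 0.09494/0.03223 = 2.946.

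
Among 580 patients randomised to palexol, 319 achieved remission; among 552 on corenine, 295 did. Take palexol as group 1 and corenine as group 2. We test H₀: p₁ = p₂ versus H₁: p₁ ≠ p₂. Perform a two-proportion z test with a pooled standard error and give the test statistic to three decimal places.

z = 0.526

p̂₁ = 319/580 = 0.55000, p̂₂ = 295/552 = 0.53442.
Pooled p̂ = (319+295)/(580+552) = 614/1132 = 0.54240.
SE = √(p̂(1−p̂)(1/n₁+1/n₂)) = √(0.54240·0.45760·0.00353573) = √(0.000877576) = 0.02962.
z = (0.55000 − 0.53442)/0.02962 = 0.01558/0.02962 = 0.526.
Two-sided p-value ≈ 2·Φ(−0.526) = 0.5989.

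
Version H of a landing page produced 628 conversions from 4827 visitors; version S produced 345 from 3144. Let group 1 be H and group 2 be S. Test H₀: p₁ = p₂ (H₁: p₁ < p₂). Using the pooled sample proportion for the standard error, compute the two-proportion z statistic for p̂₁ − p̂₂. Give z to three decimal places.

p̂₁ = 628/4827 = 0.130102, p̂₂ = 345/3144 = 0.109733.
Pooled p̂ = (628+345)/(4827+3144) = 973/7971 = 0.122067.
SE = √(p̂(1−p̂)(1/n₁+1/n₂)) = √(0.122067·0.877933·0.000525234) = √(5.62878e-05) = 0.007503.
z = (0.130102 − 0.109733)/0.007503 = 0.020369/0.007503 = 2.715.

z = 2.715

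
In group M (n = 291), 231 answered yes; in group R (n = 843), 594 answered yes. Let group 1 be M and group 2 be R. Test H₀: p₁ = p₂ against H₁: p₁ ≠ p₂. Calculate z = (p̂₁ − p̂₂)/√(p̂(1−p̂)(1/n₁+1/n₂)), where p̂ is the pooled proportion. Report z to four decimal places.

z = 2.9462

p̂₁ = 231/291 ≈ 0.793814, p̂₂ = 594/843 ≈ 0.704626.
Pooled p̂ = (231+594)/(291+843) = 825/1134 = 0.727513.
SE = √(0.198238 × 0.00462267) = 0.030272.
z = (0.793814 − 0.704626)/0.030272 = 0.089188/0.030272 = 2.9462.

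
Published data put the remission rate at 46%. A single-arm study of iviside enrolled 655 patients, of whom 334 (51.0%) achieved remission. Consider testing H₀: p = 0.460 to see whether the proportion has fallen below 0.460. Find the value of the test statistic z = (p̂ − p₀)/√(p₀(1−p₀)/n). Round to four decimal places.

p̂ = 334/655 = 0.509924.
Standard error under H₀: √(0.46×0.54/655) = 0.019474.
z = (0.509924 − 0.46)/0.019474 = 0.049924/0.019474 = 2.5636.
p-value = P(Z < 2.564) ≈ 0.9948.

z = 2.5636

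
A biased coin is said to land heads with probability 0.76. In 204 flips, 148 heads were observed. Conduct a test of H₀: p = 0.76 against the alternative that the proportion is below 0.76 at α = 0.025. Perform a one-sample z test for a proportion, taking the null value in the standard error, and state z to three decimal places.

p̂ = 148/204 = 0.72549.
Under H₀, SE = √(0.76·0.24/204) = √(0.000894118) = 0.02990.
z = (0.72549 − 0.76)/0.02990 = -0.03451/0.02990 = -1.154.
p-value = P(Z < -1.154) ≈ 0.1242. With α = 0.025, fail to reject H₀.

z = -1.154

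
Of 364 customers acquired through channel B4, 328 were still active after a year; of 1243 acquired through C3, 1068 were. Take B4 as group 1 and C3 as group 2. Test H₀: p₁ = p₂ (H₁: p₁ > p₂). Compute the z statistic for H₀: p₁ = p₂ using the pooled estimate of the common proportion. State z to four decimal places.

z = 2.0811

p̂₁ = 328/364 ≈ 0.901099, p̂₂ = 1068/1243 ≈ 0.859212.
Pooled p̂ = (328+1068)/(364+1243) = 1396/1607 = 0.868699.
SE = √(0.114061 × 0.00355176) = 0.020127.
z = (0.901099 − 0.859212)/0.020127 = 0.041887/0.020127 = 2.0811.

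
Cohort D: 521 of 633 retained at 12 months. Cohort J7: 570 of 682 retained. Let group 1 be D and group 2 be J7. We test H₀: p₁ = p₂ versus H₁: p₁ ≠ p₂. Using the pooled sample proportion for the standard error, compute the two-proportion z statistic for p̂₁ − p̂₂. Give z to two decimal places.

p̂₁ = 521/633 = 0.8231, p̂₂ = 570/682 = 0.8358.
Pooled p̂ = (521+570)/(633+682) = 1091/1315 = 0.8297.
SE = √(0.141326 × 0.00304605) = 0.0207.
z = (0.8231 − 0.8358)/0.0207 = -0.0127/0.0207 = -0.61.

z = -0.61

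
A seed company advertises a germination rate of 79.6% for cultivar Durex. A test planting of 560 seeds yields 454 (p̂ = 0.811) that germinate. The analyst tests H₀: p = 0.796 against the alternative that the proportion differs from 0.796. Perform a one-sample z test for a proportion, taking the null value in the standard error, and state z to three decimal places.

p̂ = 454/560 ≈ 0.81071.
Standard error under H₀: √(0.796×0.204/560) = 0.01703.
z = (0.81071 − 0.796)/0.01703 = 0.01471/0.01703 = 0.864.

z = 0.864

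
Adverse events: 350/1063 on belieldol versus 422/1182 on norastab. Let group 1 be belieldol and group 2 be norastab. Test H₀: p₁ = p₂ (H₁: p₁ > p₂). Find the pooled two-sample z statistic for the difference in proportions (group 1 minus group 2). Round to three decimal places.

z = -1.383

p̂₁ = 350/1063 ≈ 0.329257, p̂₂ = 422/1182 ≈ 0.357022.
Pooled p̂ = (350+422)/(1063+1182) = 772/2245 = 0.343875.
SE = √(p̂(1−p̂)(1/n₁+1/n₂)) = √(0.343875·0.656125·0.00178676) = √(0.000403137) = 0.020078.
z = (0.329257 − 0.357022)/0.020078 = -0.027765/0.020078 = -1.383.
p-value = P(Z > -1.383) ≈ 0.9166.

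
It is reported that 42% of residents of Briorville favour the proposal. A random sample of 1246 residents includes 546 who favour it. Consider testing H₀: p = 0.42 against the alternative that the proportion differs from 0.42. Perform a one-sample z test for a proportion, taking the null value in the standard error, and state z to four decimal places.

z = 1.3018

p̂ = 546/1246 = 0.438202.
Under H₀, SE = √(0.42·0.58/1246) = √(0.000195506) = 0.013982.
z = (0.438202 − 0.42)/0.013982 = 0.018202/0.013982 = 1.3018.
Two-sided p-value ≈ 2·Φ(−1.302) = 0.1930.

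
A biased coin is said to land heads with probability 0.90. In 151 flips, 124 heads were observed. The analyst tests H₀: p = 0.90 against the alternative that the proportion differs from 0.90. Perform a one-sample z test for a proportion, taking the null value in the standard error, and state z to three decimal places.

z = -3.228

p̂ = 124/151 = 0.821192.
SE = √(p₀(1−p₀)/n) = √(0.09/151) = 0.024414.
z = (0.821192 − 0.9)/0.024414 = -0.078808/0.024414 = -3.228.
Two-sided p-value ≈ 2·Φ(−3.228) = 0.0012.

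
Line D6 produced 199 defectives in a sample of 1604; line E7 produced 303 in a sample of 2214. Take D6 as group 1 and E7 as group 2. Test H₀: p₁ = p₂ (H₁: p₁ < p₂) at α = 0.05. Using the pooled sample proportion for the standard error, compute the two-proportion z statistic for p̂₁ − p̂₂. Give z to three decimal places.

z = -1.154

p̂₁ = 199/1604 ≈ 0.124065, p̂₂ = 303/2214 ≈ 0.136856.
Pooled p̂ = (199+303)/(1604+2214) = 502/3818 = 0.131482.
SE = √(p̂(1−p̂)(1/n₁+1/n₂)) = √(0.131482·0.868518·0.00107511) = √(0.000122772) = 0.011080.
z = (0.124065 − 0.136856)/0.011080 = -0.012791/0.011080 = -1.154.
p-value = P(Z < -1.154) ≈ 0.1242; since p > α = 0.05, fail to reject H₀.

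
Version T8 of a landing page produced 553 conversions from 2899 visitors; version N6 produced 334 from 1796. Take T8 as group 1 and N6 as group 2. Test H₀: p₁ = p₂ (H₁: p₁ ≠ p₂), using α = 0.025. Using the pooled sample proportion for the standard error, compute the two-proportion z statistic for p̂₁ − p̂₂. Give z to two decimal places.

p̂₁ = 553/2899 ≈ 0.1908, p̂₂ = 334/1796 ≈ 0.1860.
Pooled p̂ = (553+334)/(2899+1796) = 887/4695 = 0.1889.
SE = √(0.153232 × 0.000901739) = 0.0118.
z = (0.1908 − 0.1860)/0.0118 = 0.0048/0.0118 = 0.41.
Two-sided p-value ≈ 2·Φ(−0.407) = 0.6839, so at α = 0.025 we fail to reject H₀.

z = 0.41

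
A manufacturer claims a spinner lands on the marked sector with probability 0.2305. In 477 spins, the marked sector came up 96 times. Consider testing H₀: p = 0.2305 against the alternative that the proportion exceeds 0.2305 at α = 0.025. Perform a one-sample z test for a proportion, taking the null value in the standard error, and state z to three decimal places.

p̂ = 96/477 = 0.201258.
SE = √(p₀(1−p₀)/n) = √(0.17737/477) = 0.019283.
z = (0.201258 − 0.2305)/0.019283 = -0.029242/0.019283 = -1.516.
p-value = P(Z > -1.516) ≈ 0.9353, so at α = 0.025 we fail to reject H₀.

z = -1.516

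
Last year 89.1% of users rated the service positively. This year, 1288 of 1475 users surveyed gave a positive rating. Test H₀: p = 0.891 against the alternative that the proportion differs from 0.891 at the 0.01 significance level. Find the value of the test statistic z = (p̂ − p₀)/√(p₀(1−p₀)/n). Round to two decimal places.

z = -2.19

p̂ = 1288/1475 = 0.87322.
SE = √(p₀(1−p₀)/n) = √(0.097119/1475) = 0.00811.
z = (0.87322 − 0.891)/0.00811 = -0.01778/0.00811 = -2.19.
Two-sided p-value ≈ 2·Φ(−2.191) = 0.0284. With α = 0.01, fail to reject H₀.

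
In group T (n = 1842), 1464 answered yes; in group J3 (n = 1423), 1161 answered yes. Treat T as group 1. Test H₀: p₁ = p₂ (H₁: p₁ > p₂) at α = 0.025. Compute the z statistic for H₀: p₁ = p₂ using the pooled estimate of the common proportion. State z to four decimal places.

p̂₁ = 1464/1842 = 0.794788, p̂₂ = 1161/1423 = 0.815882.
Pooled p̂ = (1464+1161)/(1842+1423) = 2625/3265 = 0.803982.
SE = √(p̂(1−p̂)(1/n₁+1/n₂)) = √(0.803982·0.196018·0.00124563) = √(0.000196305) = 0.014011.
z = (0.794788 − 0.815882)/0.014011 = -0.021094/0.014011 = -1.5055.
p-value = P(Z > -1.506) ≈ 0.9339; since p > α = 0.025, fail to reject H₀.

z = -1.5055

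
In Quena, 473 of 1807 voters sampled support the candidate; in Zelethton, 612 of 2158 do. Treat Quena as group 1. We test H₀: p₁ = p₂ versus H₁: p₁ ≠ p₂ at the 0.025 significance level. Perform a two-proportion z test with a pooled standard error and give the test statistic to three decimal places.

p̂₁ = 473/1807 = 0.26176, p̂₂ = 612/2158 = 0.28360.
Pooled p̂ = (473+612)/(1807+2158) = 1085/3965 = 0.27364.
SE = √(0.198763 × 0.0010168) = 0.01422.
z = (0.26176 − 0.28360)/0.01422 = -0.02184/0.01422 = -1.536.
p-value = 2·P(Z > 1.536) ≈ 0.1245, so at α = 0.025 we fail to reject H₀.

z = -1.536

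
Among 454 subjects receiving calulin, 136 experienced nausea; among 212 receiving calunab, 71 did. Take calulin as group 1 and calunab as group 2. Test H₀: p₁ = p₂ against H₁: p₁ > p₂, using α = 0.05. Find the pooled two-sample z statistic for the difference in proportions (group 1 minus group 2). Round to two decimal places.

z = -0.92

p̂₁ = 136/454 ≈ 0.2996, p̂₂ = 71/212 ≈ 0.3349.
Pooled p̂ = (136+71)/(454+212) = 207/666 = 0.3108.
SE = √(0.214207 × 0.00691962) = 0.0385.
z = (0.2996 − 0.3349)/0.0385 = -0.0353/0.0385 = -0.92.
p-value = P(Z > -0.918) ≈ 0.8207. With α = 0.05, fail to reject H₀.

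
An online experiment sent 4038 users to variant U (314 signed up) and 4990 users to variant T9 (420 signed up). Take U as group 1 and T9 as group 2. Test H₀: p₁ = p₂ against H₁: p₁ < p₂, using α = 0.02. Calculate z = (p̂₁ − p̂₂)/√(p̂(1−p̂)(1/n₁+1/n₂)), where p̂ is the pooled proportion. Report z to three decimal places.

z = -1.108

p̂₁ = 314/4038 ≈ 0.077761, p̂₂ = 420/4990 ≈ 0.084168.
Pooled p̂ = (314+420)/(4038+4990) = 734/9028 = 0.081303.
SE = √(0.0746925 × 0.000448048) = 0.005785.
z = (0.077761 − 0.084168)/0.005785 = -0.006407/0.005785 = -1.108.
p-value = P(Z < -1.108) ≈ 0.1340; since p > α = 0.02, fail to reject H₀.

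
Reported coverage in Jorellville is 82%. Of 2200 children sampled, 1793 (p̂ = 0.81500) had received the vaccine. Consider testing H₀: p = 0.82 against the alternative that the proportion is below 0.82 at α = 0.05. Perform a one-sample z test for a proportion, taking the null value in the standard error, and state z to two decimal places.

z = -0.61

p̂ = 1793/2200 ≈ 0.8150.
SE = √(p₀(1−p₀)/n) = √(0.1476/2200) = 0.0082.
z = (0.8150 − 0.82)/0.0082 = -0.0050/0.0082 = -0.61.
p-value = P(Z < -0.610) ≈ 0.2708. With α = 0.05, fail to reject H₀.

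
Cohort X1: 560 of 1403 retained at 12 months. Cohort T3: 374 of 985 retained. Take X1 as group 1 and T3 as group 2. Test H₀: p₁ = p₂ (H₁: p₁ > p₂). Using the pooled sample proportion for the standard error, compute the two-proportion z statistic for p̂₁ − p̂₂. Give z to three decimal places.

p̂₁ = 560/1403 ≈ 0.399145, p̂₂ = 374/985 ≈ 0.379695.
Pooled p̂ = (560+374)/(1403+985) = 934/2388 = 0.391122.
SE = √(0.238146 × 0.00172799) = 0.020286.
z = (0.399145 − 0.379695)/0.020286 = 0.019450/0.020286 = 0.959.

z = 0.959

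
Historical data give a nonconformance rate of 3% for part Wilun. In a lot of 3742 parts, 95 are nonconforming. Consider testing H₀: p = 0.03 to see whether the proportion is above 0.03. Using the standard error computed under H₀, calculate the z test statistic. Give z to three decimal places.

p̂ = 95/3742 = 0.025387.
Standard error under H₀: √(0.03×0.97/3742) = 0.002789.
z = (0.025387 − 0.03)/0.002789 = -0.004613/0.002789 = -1.654.

z = -1.654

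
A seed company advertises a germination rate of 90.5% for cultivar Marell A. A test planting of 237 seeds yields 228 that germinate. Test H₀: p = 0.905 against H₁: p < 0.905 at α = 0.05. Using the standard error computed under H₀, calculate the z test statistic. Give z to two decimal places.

z = 2.99

p̂ = 228/237 = 0.96203.
SE = √(p₀(1−p₀)/n) = √(0.085975/237) = 0.01905.
z = (0.96203 − 0.905)/0.01905 = 0.05703/0.01905 = 2.99.
p-value = P(Z < 2.994) ≈ 0.9986. With α = 0.05, fail to reject H₀.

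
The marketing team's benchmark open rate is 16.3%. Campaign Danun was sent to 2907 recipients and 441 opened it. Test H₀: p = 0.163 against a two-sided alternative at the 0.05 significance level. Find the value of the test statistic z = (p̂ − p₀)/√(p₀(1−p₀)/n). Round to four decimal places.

z = -1.6491

p̂ = 441/2907 ≈ 0.1517028.
Standard error under H₀: √(0.163×0.837/2907) = 0.0068507.
z = (0.1517028 − 0.163)/0.0068507 = -0.0112972/0.0068507 = -1.6491.
p-value = 2·P(Z > 1.649) ≈ 0.0991; since p > α = 0.05, fail to reject H₀.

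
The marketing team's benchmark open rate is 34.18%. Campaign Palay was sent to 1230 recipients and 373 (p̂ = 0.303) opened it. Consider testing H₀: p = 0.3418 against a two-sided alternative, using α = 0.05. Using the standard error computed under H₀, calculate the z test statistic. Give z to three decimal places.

z = -2.850

p̂ = 373/1230 = 0.303252.
Standard error under H₀: √(0.3418×0.6582/1230) = 0.013524.
z = (0.303252 − 0.3418)/0.013524 = -0.038548/0.013524 = -2.850.
p-value = 2·P(Z > 2.850) ≈ 0.0044, so at α = 0.05 we reject H₀.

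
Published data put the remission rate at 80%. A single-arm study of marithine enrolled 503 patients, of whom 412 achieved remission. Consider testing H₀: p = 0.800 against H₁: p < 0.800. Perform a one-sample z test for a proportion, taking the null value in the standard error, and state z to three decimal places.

p̂ = 412/503 = 0.81909.
Under H₀, SE = √(0.8·0.2/503) = √(0.000318091) = 0.01784.
z = (0.81909 − 0.8)/0.01784 = 0.01909/0.01784 = 1.070.
p-value = P(Z < 1.070) ≈ 0.8577.

z = 1.070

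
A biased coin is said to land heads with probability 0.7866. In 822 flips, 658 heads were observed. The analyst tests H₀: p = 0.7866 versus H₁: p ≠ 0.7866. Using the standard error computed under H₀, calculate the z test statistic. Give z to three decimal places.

z = 0.972

p̂ = 658/822 = 0.80049.
SE = √(p₀(1−p₀)/n) = √(0.16786/822) = 0.01429.
z = (0.80049 − 0.7866)/0.01429 = 0.01389/0.01429 = 0.972.
Two-sided p-value ≈ 2·Φ(−0.972) = 0.3312.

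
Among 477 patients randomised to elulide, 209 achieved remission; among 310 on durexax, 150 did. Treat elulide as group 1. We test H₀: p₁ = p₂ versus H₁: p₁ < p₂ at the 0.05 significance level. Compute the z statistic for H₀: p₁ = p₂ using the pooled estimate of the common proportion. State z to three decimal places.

p̂₁ = 209/477 ≈ 0.43816, p̂₂ = 150/310 ≈ 0.48387.
Pooled p̂ = (209+150)/(477+310) = 359/787 = 0.45616.
SE = √(p̂(1−p̂)(1/n₁+1/n₂)) = √(0.45616·0.54384·0.00532224) = √(0.00132033) = 0.03634.
z = (0.43816 − 0.48387)/0.03634 = -0.04571/0.03634 = -1.258.
p-value = P(Z < -1.258) ≈ 0.1042; since p > α = 0.05, fail to reject H₀.

z = -1.258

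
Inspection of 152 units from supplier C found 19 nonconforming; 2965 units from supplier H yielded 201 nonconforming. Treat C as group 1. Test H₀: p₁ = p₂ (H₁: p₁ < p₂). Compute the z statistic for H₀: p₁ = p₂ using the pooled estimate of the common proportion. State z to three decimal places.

z = 2.686

p̂₁ = 19/152 ≈ 0.12500, p̂₂ = 201/2965 ≈ 0.06779.
Pooled p̂ = (19+201)/(152+2965) = 220/3117 = 0.07058.
SE = √(0.0655991 × 0.00691622) = 0.02130.
z = (0.12500 − 0.06779)/0.02130 = 0.05721/0.02130 = 2.686.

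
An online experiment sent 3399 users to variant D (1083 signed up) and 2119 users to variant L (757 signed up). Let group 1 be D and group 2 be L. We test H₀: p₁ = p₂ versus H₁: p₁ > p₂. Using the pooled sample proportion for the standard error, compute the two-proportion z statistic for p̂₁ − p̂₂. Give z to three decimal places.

z = -2.960

p̂₁ = 1083/3399 ≈ 0.318623, p̂₂ = 757/2119 ≈ 0.357244.
Pooled p̂ = (1083+757)/(3399+2119) = 1840/5518 = 0.333454.
SE = √(0.222262 × 0.000766125) = 0.013049.
z = (0.318623 − 0.357244)/0.013049 = -0.038621/0.013049 = -2.960.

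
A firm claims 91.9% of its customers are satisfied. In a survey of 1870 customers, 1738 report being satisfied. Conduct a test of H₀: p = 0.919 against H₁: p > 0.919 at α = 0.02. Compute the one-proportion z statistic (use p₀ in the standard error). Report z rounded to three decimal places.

z = 1.650

p̂ = 1738/1870 ≈ 0.92941.
Standard error under H₀: √(0.919×0.081/1870) = 0.00631.
z = (0.92941 − 0.919)/0.00631 = 0.01041/0.00631 = 1.650.
p-value = P(Z > 1.650) ≈ 0.0494; since p > α = 0.02, fail to reject H₀.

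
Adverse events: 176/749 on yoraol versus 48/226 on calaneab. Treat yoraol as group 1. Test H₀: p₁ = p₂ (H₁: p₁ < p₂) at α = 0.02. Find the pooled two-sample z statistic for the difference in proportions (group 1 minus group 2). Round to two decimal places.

z = 0.71

p̂₁ = 176/749 ≈ 0.2350, p̂₂ = 48/226 ≈ 0.2124.
Pooled p̂ = (176+48)/(749+226) = 224/975 = 0.2297.
SE = √(0.176961 × 0.00575989) = 0.0319.
z = (0.2350 − 0.2124)/0.0319 = 0.0226/0.0319 = 0.71.
p-value = P(Z < 0.708) ≈ 0.7604. With α = 0.02, fail to reject H₀.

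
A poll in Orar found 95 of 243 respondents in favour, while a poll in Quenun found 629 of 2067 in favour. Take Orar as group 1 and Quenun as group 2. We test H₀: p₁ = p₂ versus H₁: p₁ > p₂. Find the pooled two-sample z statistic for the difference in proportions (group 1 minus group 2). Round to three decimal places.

z = 2.754

p̂₁ = 95/243 ≈ 0.39095, p̂₂ = 629/2067 ≈ 0.30431.
Pooled p̂ = (95+629)/(243+2067) = 724/2310 = 0.31342.
SE = √(p̂(1−p̂)(1/n₁+1/n₂)) = √(0.31342·0.68658·0.00459902) = √(0.000989653) = 0.03146.
z = (0.39095 − 0.30431)/0.03146 = 0.08664/0.03146 = 2.754.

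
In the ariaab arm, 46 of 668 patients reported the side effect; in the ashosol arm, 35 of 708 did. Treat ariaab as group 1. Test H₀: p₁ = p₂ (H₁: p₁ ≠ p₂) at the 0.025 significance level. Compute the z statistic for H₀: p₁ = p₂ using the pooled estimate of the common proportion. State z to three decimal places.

p̂₁ = 46/668 ≈ 0.068862, p̂₂ = 35/708 ≈ 0.049435.
Pooled p̂ = (46+35)/(668+708) = 81/1376 = 0.058866.
SE = √(p̂(1−p̂)(1/n₁+1/n₂)) = √(0.058866·0.941134·0.00290944) = √(0.000161186) = 0.012696.
z = (0.068862 − 0.049435)/0.012696 = 0.019427/0.012696 = 1.530.
p-value = 2·P(Z > 1.530) ≈ 0.1260, so at α = 0.025 we fail to reject H₀.

z = 1.530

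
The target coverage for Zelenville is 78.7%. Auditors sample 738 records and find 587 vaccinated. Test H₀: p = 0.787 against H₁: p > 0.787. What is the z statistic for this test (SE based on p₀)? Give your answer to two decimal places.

p̂ = 587/738 ≈ 0.7954.
SE = √(p₀(1−p₀)/n) = √(0.16763/738) = 0.0151.
z = (0.7954 − 0.787)/0.0151 = 0.0084/0.0151 = 0.56.

z = 0.56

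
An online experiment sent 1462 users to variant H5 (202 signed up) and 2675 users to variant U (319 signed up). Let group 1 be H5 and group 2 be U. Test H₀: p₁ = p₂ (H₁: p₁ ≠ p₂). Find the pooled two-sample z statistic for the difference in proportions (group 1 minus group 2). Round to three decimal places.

z = 1.753

p̂₁ = 202/1462 = 0.13817, p̂₂ = 319/2675 = 0.11925.
Pooled p̂ = (202+319)/(1462+2675) = 521/4137 = 0.12594.
SE = √(p̂(1−p̂)(1/n₁+1/n₂)) = √(0.12594·0.87406·0.00105783) = √(0.000116442) = 0.01079.
z = (0.13817 − 0.11925)/0.01079 = 0.01892/0.01079 = 1.753.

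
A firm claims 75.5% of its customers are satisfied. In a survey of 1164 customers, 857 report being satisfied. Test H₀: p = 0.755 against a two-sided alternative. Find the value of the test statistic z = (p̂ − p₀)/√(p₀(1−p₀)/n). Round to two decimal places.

z = -1.49

p̂ = 857/1164 ≈ 0.73625.
Standard error under H₀: √(0.755×0.245/1164) = 0.01261.
z = (0.73625 − 0.755)/0.01261 = -0.01875/0.01261 = -1.49.
Two-sided p-value ≈ 2·Φ(−1.487) = 0.1370.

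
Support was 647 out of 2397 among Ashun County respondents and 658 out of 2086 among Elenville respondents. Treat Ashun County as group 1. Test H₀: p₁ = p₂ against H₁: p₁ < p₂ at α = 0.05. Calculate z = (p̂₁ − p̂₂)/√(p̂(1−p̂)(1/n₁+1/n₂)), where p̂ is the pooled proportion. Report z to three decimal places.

p̂₁ = 647/2397 ≈ 0.269921, p̂₂ = 658/2086 ≈ 0.315436.
Pooled p̂ = (647+658)/(2397+2086) = 1305/4483 = 0.291100.
SE = √(p̂(1−p̂)(1/n₁+1/n₂)) = √(0.291100·0.708900·0.000896575) = √(0.000185018) = 0.013602.
z = (0.269921 − 0.315436)/0.013602 = -0.045515/0.013602 = -3.346.
p-value = P(Z < -3.346) ≈ 0.0004, so at α = 0.05 we reject H₀.

z = -3.346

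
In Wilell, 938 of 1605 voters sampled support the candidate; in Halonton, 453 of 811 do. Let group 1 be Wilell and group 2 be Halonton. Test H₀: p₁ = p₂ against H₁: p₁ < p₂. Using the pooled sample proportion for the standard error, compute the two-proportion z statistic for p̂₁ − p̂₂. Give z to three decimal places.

p̂₁ = 938/1605 = 0.58442, p̂₂ = 453/811 = 0.55857.
Pooled p̂ = (938+453)/(1605+811) = 1391/2416 = 0.57575.
SE = √(p̂(1−p̂)(1/n₁+1/n₂)) = √(0.57575·0.42425·0.0018561) = √(0.000453376) = 0.02129.
z = (0.58442 − 0.55857)/0.02129 = 0.02585/0.02129 = 1.214.
p-value = P(Z < 1.214) ≈ 0.8877.

z = 1.214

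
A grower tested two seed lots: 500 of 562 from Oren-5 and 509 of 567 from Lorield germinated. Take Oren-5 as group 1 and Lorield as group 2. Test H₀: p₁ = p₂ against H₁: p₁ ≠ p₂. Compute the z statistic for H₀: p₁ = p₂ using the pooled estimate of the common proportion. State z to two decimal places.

p̂₁ = 500/562 = 0.8897, p̂₂ = 509/567 = 0.8977.
Pooled p̂ = (500+509)/(562+567) = 1009/1129 = 0.8937.
SE = √(p̂(1−p̂)(1/n₁+1/n₂)) = √(0.8937·0.1063·0.00354303) = √(0.000336557) = 0.0183.
z = (0.8897 − 0.8977)/0.0183 = -0.0080/0.0183 = -0.44.

z = -0.44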